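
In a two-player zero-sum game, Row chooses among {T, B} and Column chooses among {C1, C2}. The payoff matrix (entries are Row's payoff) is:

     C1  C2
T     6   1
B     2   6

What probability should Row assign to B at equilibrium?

5/9

Row minima: T → 1, B → 2; maximin = 2.
Column maxima: C1 → 6, C2 → 6; minimax = 6.
2 ≠ 6, so there is no saddle point; optimal play is mixed.
Let Row play T with probability p. Expected payoff against C1: 6p + 2(1−p) = 4p + 2; against C2: 1p + 6(1−p) = −5p + 6.
Setting these equal: 4p + 2 = −5p + 6 ⇒ 9p = 4 ⇒ p = 4/9, and the value is (4)·(4/9) + 2 = 34/9.
For Column: with q = P(C1), equating T's and B's payoffs gives 5q + 1 = −4q + 6 ⇒ q = 5/9.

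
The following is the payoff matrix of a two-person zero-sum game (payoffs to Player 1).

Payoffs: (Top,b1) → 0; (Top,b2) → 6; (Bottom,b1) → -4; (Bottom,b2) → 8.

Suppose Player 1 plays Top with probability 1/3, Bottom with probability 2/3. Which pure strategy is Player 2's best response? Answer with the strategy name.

b1

If Player 2 plays b1, Player 1's expected payoff is (1/3)·0 + (2/3)·(-4) = -8/3.
If Player 2 plays b2, Player 1's expected payoff is (1/3)·6 + (2/3)·8 = 22/3.
Player 2 minimizes Player 1's payoff; the smallest is -8/3, so the best response is b1.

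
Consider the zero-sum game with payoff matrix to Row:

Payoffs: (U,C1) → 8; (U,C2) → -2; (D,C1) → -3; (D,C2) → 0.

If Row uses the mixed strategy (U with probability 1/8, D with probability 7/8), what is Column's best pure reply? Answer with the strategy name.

C1

If Column plays C1, Row's expected payoff is (1/8)·8 + (7/8)·(-3) = -13/8.
If Column plays C2, Row's expected payoff is (1/8)·(-2) + (7/8)·0 = -1/4.
Column minimizes Row's payoff; the smallest is -13/8, so the best response is C1.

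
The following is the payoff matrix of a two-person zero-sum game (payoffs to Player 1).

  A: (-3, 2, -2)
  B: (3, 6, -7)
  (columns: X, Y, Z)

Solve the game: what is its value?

Row minima: A → -3, B → -7; maximin = -3.
Column maxima: X → 3, Y → 6, Z → -2; minimax = -2.
-3 ≠ -2, so there is no saddle point; optimal play is mixed.
Y is strictly dominated by X (it gives Player 1 strictly more in every row), so Player 2 never plays it.
On the remaining 2×2 (A, B vs X, Z):
Let Player 1 play A with probability p. Expected payoff against X: (-3)p + 3(1−p) = −6p + 3; against Z: (-2)p + (-7)(1−p) = 5p − 7.
Setting these equal: −6p + 3 = 5p − 7 ⇒ −11p = -10 ⇒ p = 10/11, and the value is (-6)·(10/11) + 3 = -27/11.
For Player 2: with q = P(X), equating A's and B's payoffs gives −q − 2 = 10q − 7 ⇒ q = 5/11.

-27/11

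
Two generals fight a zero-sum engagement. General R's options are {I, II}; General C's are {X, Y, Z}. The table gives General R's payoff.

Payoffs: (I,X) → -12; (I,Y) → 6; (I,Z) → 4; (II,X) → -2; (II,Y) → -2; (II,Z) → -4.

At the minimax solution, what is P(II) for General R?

Row minima: I → -12, II → -4; maximin = -4.
Column maxima: X → -2, Y → 6, Z → 4; minimax = -2.
-4 ≠ -2, so there is no saddle point; optimal play is mixed.
Y is strictly dominated by Z (it gives General R strictly more in every row), so General C never plays it.
On the remaining 2×2 (I, II vs X, Z):
Let General R play I with probability p. Expected payoff against X: (-12)p + (-2)(1−p) = −10p − 2; against Z: 4p + (-4)(1−p) = 8p − 4.
Setting these equal: −10p − 2 = 8p − 4 ⇒ −18p = -2 ⇒ p = 1/9, and the value is (-10)·(1/9) − 2 = -28/9.
For General C: with q = P(X), equating I's and II's payoffs gives −16q + 4 = 2q − 4 ⇒ q = 4/9.

8/9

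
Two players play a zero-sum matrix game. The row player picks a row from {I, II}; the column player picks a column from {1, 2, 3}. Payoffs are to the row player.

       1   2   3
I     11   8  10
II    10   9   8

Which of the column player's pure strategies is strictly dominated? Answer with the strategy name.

2 holds the row player's payoff strictly below 1 in every row: 8 < 11, 9 < 10.
So 1 is strictly dominated for the column player.

1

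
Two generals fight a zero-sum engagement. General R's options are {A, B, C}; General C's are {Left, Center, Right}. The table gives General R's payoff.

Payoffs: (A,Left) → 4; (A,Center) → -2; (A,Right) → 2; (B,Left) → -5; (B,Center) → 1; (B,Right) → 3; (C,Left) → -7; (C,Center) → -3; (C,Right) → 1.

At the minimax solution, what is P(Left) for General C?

1/4

Row minima: A → -2, B → -5, C → -7; maximin = -2.
Column maxima: Left → 4, Center → 1, Right → 3; minimax = 1.
-2 ≠ 1, so there is no saddle point; optimal play is mixed.
C is strictly dominated by A, so General R never plays it.
Right is strictly dominated by Center (it gives General R strictly more in every row), so General C never plays it.
On the remaining 2×2 (A, B vs Left, Center):
Let General R play A with probability p. Expected payoff against Left: 4p + (-5)(1−p) = 9p − 5; against Center: (-2)p + 1(1−p) = −3p + 1.
Setting these equal: 9p − 5 = −3p + 1 ⇒ 12p = 6 ⇒ p = 1/2, and the value is (9)·(1/2) − 5 = -1/2.
For General C: with q = P(Left), equating A's and B's payoffs gives 6q − 2 = −6q + 1 ⇒ q = 1/4.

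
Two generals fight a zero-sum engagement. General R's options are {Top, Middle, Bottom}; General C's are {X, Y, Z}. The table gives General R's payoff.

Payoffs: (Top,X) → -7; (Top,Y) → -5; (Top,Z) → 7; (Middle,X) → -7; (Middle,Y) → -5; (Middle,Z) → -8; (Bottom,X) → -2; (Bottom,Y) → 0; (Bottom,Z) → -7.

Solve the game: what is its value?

Row minima: Top → -7, Middle → -8, Bottom → -7; maximin = -7.
Column maxima: X → -2, Y → 0, Z → 7; minimax = -2.
-7 ≠ -2, so there is no saddle point; optimal play is mixed.
Middle is strictly dominated by Bottom, so General R never plays it.
Y is strictly dominated by X (it gives General R strictly more in every row), so General C never plays it.
On the remaining 2×2 (Top, Bottom vs X, Z):
Let General R play Top with probability p. Expected payoff against X: (-7)p + (-2)(1−p) = −5p − 2; against Z: 7p + (-7)(1−p) = 14p − 7.
Setting these equal: −5p − 2 = 14p − 7 ⇒ −19p = -5 ⇒ p = 5/19, and the value is (-5)·(5/19) − 2 = -63/19.
For General C: with q = P(X), equating Top's and Bottom's payoffs gives −14q + 7 = 5q − 7 ⇒ q = 14/19.

-63/19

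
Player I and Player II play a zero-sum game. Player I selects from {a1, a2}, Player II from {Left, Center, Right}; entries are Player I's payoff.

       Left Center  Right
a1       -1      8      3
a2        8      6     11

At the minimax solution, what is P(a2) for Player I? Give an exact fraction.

Row minima: a1 → -1, a2 → 6; maximin = 6.
Column maxima: Left → 8, Center → 8, Right → 11; minimax = 8.
6 ≠ 8, so there is no saddle point; optimal play is mixed.
Right is strictly dominated by Left (it gives Player I strictly more in every row), so Player II never plays it.
On the remaining 2×2 (a1, a2 vs Left, Center):
Let Player I play a1 with probability p. Expected payoff against Left: (-1)p + 8(1−p) = −9p + 8; against Center: 8p + 6(1−p) = 2p + 6.
Setting these equal: −9p + 8 = 2p + 6 ⇒ −11p = -2 ⇒ p = 2/11, and the value is (-9)·(2/11) + 8 = 70/11.
For Player II: with q = P(Left), equating a1's and a2's payoffs gives −9q + 8 = 2q + 6 ⇒ q = 2/11.

9/11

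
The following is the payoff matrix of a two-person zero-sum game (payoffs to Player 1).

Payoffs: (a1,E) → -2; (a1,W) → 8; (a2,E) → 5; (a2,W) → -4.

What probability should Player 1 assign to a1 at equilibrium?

9/19

Row minima: a1 → -2, a2 → -4; maximin = -2.
Column maxima: E → 5, W → 8; minimax = 5.
-2 ≠ 5, so there is no saddle point; optimal play is mixed.
Let Player 1 play a1 with probability p. Expected payoff against E: (-2)p + 5(1−p) = −7p + 5; against W: 8p + (-4)(1−p) = 12p − 4.
Setting these equal: −7p + 5 = 12p − 4 ⇒ −19p = -9 ⇒ p = 9/19, and the value is (-7)·(9/19) + 5 = 32/19.
For Player 2: with q = P(E), equating a1's and a2's payoffs gives −10q + 8 = 9q − 4 ⇒ q = 12/19.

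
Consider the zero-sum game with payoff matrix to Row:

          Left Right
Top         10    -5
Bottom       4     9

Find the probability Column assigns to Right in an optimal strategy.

Row minima: Top → -5, Bottom → 4; maximin = 4.
Column maxima: Left → 10, Right → 9; minimax = 9.
4 ≠ 9, so there is no saddle point; optimal play is mixed.
Let Row play Top with probability p. Expected payoff against Left: 10p + 4(1−p) = 6p + 4; against Right: (-5)p + 9(1−p) = −14p + 9.
Setting these equal: 6p + 4 = −14p + 9 ⇒ 20p = 5 ⇒ p = 1/4, and the value is (6)·(1/4) + 4 = 11/2.
For Column: with q = P(Left), equating Top's and Bottom's payoffs gives 15q − 5 = −5q + 9 ⇒ q = 7/10.

3/10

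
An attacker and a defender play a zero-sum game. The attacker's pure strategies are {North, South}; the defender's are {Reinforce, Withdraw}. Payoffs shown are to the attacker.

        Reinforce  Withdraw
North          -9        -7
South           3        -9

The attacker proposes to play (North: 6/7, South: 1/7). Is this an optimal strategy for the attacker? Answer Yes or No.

Against Reinforce this mix gives (6/7)·(-9) + (1/7)·3 = -51/7.
Against Withdraw this mix gives (6/7)·(-7) + (1/7)·(-9) = -51/7.
All of the defender's active replies (Reinforce, Withdraw) yield -51/7, and no column does worse for the attacker. The mix makes the defender indifferent and guarantees -51/7, so it is optimal.

Yes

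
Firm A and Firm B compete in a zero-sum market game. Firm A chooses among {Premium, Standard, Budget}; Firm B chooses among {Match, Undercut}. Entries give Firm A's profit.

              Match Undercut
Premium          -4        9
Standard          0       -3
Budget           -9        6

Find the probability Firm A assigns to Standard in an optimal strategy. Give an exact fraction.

13/16

Row minima: Premium → -4, Standard → -3, Budget → -9; maximin = -3.
Column maxima: Match → 0, Undercut → 9; minimax = 0.
-3 ≠ 0, so there is no saddle point; optimal play is mixed.
Budget is strictly dominated by Premium, so Firm A never plays it.
On the remaining 2×2 (Premium, Standard vs Match, Undercut):
Let Firm A play Premium with probability p. Expected payoff against Match: (-4)p + 0(1−p) = −4p; against Undercut: 9p + (-3)(1−p) = 12p − 3.
Setting these equal: −4p = 12p − 3 ⇒ −16p = -3 ⇒ p = 3/16, and the value is (-4)·(3/16) = -3/4.
For Firm B: with q = P(Match), equating Premium's and Standard's payoffs gives −13q + 9 = 3q − 3 ⇒ q = 3/4.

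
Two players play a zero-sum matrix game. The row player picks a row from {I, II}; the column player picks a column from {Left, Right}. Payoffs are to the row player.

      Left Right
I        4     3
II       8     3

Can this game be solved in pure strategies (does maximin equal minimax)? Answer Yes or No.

Row minima: I → 3, II → 3; maximin = 3.
Column maxima: Left → 8, Right → 3; minimax = 3.
maximin = minimax = 3, so a saddle point exists.

Yes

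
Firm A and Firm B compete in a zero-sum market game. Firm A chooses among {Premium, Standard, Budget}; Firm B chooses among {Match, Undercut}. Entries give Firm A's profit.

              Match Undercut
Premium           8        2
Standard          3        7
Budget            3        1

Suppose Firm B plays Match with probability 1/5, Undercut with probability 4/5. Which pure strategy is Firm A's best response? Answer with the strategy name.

Expected payoff of Premium: (1/5)·8 + (4/5)·2 = 16/5.
Expected payoff of Standard: (1/5)·3 + (4/5)·7 = 31/5.
Expected payoff of Budget: (1/5)·3 + (4/5)·1 = 7/5.
The largest is 31/5, so Firm A's best response is Standard.

Standard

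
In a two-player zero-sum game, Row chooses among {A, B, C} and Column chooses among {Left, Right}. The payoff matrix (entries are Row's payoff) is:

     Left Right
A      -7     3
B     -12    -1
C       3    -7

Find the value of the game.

-2

Row minima: A → -7, B → -12, C → -7; maximin = -7.
Column maxima: Left → 3, Right → 3; minimax = 3.
-7 ≠ 3, so there is no saddle point; optimal play is mixed.
B is strictly dominated by A, so Row never plays it.
On the remaining 2×2 (A, C vs Left, Right):
Let Row play A with probability p. Expected payoff against Left: (-7)p + 3(1−p) = −10p + 3; against Right: 3p + (-7)(1−p) = 10p − 7.
Setting these equal: −10p + 3 = 10p − 7 ⇒ −20p = -10 ⇒ p = 1/2, and the value is (-10)·(1/2) + 3 = -2.
For Column: with q = P(Left), equating A's and C's payoffs gives −10q + 3 = 10q − 7 ⇒ q = 1/2.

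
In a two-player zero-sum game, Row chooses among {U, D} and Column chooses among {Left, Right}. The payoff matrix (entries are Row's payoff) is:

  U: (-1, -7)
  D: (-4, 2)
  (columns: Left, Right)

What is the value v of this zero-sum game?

Row minima: U → -7, D → -4; maximin = -4.
Column maxima: Left → -1, Right → 2; minimax = -1.
-4 ≠ -1, so there is no saddle point; optimal play is mixed.
Let Row play U with probability p. Expected payoff against Left: (-1)p + (-4)(1−p) = 3p − 4; against Right: (-7)p + 2(1−p) = −9p + 2.
Setting these equal: 3p − 4 = −9p + 2 ⇒ 12p = 6 ⇒ p = 1/2, and the value is (3)·(1/2) − 4 = -5/2.
For Column: with q = P(Left), equating U's and D's payoffs gives 6q − 7 = −6q + 2 ⇒ q = 3/4.

-5/2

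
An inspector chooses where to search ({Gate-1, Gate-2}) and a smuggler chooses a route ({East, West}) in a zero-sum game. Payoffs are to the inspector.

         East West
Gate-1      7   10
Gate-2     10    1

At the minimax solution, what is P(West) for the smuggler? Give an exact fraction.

1/4

Row minima: Gate-1 → 7, Gate-2 → 1; maximin = 7.
Column maxima: East → 10, West → 10; minimax = 10.
7 ≠ 10, so there is no saddle point; optimal play is mixed.
Let the inspector play Gate-1 with probability p. Expected payoff against East: 7p + 10(1−p) = −3p + 10; against West: 10p + 1(1−p) = 9p + 1.
Setting these equal: −3p + 10 = 9p + 1 ⇒ −12p = -9 ⇒ p = 3/4, and the value is (-3)·(3/4) + 10 = 31/4.
For the smuggler: with q = P(East), equating Gate-1's and Gate-2's payoffs gives −3q + 10 = 9q + 1 ⇒ q = 3/4.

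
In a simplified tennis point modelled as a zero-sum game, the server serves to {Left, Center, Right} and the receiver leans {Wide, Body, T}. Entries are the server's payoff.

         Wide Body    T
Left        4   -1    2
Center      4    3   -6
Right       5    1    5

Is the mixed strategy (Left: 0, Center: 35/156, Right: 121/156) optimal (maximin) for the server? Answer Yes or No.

Against Wide this mix gives (35/156)·4 + (121/156)·5 = 745/156.
Against Body this mix gives (35/156)·3 + (121/156)·1 = 113/78.
Against T this mix gives (35/156)·(-6) + (121/156)·5 = 395/156.
The receiver will play Body, holding the server to 113/78. Shifting weight toward the row that does better against Body would raise this floor (the equalizing mix achieves 21/13 against both Body and T), so the proposed strategy is not optimal.

No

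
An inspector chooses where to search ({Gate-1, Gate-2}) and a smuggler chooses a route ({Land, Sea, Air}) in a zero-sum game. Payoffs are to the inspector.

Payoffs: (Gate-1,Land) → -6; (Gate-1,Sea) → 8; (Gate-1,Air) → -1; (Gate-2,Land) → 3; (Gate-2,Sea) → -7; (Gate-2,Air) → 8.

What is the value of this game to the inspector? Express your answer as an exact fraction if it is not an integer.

-3/4

Row minima: Gate-1 → -6, Gate-2 → -7; maximin = -6.
Column maxima: Land → 3, Sea → 8, Air → 8; minimax = 3.
-6 ≠ 3, so there is no saddle point; optimal play is mixed.
Air is strictly dominated by Land (it gives the inspector strictly more in every row), so the smuggler never plays it.
On the remaining 2×2 (Gate-1, Gate-2 vs Land, Sea):
Let the inspector play Gate-1 with probability p. Expected payoff against Land: (-6)p + 3(1−p) = −9p + 3; against Sea: 8p + (-7)(1−p) = 15p − 7.
Setting these equal: −9p + 3 = 15p − 7 ⇒ −24p = -10 ⇒ p = 5/12, and the value is (-9)·(5/12) + 3 = -3/4.
For the smuggler: with q = P(Land), equating Gate-1's and Gate-2's payoffs gives −14q + 8 = 10q − 7 ⇒ q = 5/8.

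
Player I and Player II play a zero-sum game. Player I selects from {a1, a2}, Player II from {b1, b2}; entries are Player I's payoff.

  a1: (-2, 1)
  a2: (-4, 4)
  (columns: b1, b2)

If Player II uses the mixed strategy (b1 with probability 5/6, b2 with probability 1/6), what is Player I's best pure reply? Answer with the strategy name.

a1

Expected payoff of a1: (5/6)·(-2) + (1/6)·1 = -3/2.
Expected payoff of a2: (5/6)·(-4) + (1/6)·4 = -8/3.
The largest is -3/2, so Player I's best response is a1.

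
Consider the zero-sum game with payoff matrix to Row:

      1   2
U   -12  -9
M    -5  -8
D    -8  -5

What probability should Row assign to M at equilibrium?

Row minima: U → -12, M → -8, D → -8; maximin = -8.
Column maxima: 1 → -5, 2 → -5; minimax = -5.
-8 ≠ -5, so there is no saddle point; optimal play is mixed.
U is strictly dominated by M, so Row never plays it.
On the remaining 2×2 (M, D vs 1, 2):
Let Row play M with probability p. Expected payoff against 1: (-5)p + (-8)(1−p) = 3p − 8; against 2: (-8)p + (-5)(1−p) = −3p − 5.
Setting these equal: 3p − 8 = −3p − 5 ⇒ 6p = 3 ⇒ p = 1/2, and the value is (3)·(1/2) − 8 = -13/2.
For Column: with q = P(1), equating M's and D's payoffs gives 3q − 8 = −3q − 5 ⇒ q = 1/2.

1/2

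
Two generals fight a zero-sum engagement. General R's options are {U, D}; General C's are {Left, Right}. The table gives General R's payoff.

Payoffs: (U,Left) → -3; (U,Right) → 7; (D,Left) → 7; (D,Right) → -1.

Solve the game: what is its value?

23/9

Row minima: U → -3, D → -1; maximin = -1.
Column maxima: Left → 7, Right → 7; minimax = 7.
-1 ≠ 7, so there is no saddle point; optimal play is mixed.
Let General R play U with probability p. Expected payoff against Left: (-3)p + 7(1−p) = −10p + 7; against Right: 7p + (-1)(1−p) = 8p − 1.
Setting these equal: −10p + 7 = 8p − 1 ⇒ −18p = -8 ⇒ p = 4/9, and the value is (-10)·(4/9) + 7 = 23/9.
For General C: with q = P(Left), equating U's and D's payoffs gives −10q + 7 = 8q − 1 ⇒ q = 4/9.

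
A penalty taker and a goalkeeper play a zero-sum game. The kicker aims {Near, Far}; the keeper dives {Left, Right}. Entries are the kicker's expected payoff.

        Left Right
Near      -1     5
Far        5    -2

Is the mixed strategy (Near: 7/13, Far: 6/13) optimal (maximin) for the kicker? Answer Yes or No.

Against Left this mix gives (7/13)·(-1) + (6/13)·5 = 23/13.
Against Right this mix gives (7/13)·5 + (6/13)·(-2) = 23/13.
All of the keeper's active replies (Left, Right) yield 23/13, and no column does worse for the kicker. The mix makes the keeper indifferent and guarantees 23/13, so it is optimal.

Yes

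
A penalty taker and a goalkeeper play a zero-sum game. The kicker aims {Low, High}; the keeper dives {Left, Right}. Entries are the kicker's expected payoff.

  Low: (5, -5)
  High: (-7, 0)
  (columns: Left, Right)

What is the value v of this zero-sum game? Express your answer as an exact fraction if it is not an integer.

-35/17

Row minima: Low → -5, High → -7; maximin = -5.
Column maxima: Left → 5, Right → 0; minimax = 0.
-5 ≠ 0, so there is no saddle point; optimal play is mixed.
Let the kicker play Low with probability p. Expected payoff against Left: 5p + (-7)(1−p) = 12p − 7; against Right: (-5)p + 0(1−p) = −5p.
Setting these equal: 12p − 7 = −5p ⇒ 17p = 7 ⇒ p = 7/17, and the value is (12)·(7/17) − 7 = -35/17.
For the keeper: with q = P(Left), equating Low's and High's payoffs gives 10q − 5 = −7q ⇒ q = 5/17.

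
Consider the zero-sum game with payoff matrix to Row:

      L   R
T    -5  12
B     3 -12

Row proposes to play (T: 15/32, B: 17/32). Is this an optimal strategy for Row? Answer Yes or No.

Against L this mix gives (15/32)·(-5) + (17/32)·3 = -3/4.
Against R this mix gives (15/32)·12 + (17/32)·(-12) = -3/4.
All of Column's active replies (L, R) yield -3/4, and no column does worse for Row. The mix makes Column indifferent and guarantees -3/4, so it is optimal.

Yes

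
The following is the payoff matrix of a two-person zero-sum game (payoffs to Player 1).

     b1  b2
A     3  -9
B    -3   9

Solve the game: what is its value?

0

Row minima: A → -9, B → -3; maximin = -3.
Column maxima: b1 → 3, b2 → 9; minimax = 3.
-3 ≠ 3, so there is no saddle point; optimal play is mixed.
Let Player 1 play A with probability p. Expected payoff against b1: 3p + (-3)(1−p) = 6p − 3; against b2: (-9)p + 9(1−p) = −18p + 9.
Setting these equal: 6p − 3 = −18p + 9 ⇒ 24p = 12 ⇒ p = 1/2, and the value is (6)·(1/2) − 3 = 0.
For Player 2: with q = P(b1), equating A's and B's payoffs gives 12q − 9 = −12q + 9 ⇒ q = 3/4.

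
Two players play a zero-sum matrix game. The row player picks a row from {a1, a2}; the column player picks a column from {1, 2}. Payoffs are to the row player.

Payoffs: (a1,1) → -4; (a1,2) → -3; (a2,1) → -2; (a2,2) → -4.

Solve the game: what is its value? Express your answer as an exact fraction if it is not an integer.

-10/3

Row minima: a1 → -4, a2 → -4; maximin = -4.
Column maxima: 1 → -2, 2 → -3; minimax = -3.
-4 ≠ -3, so there is no saddle point; optimal play is mixed.
Let the row player play a1 with probability p. Expected payoff against 1: (-4)p + (-2)(1−p) = −2p − 2; against 2: (-3)p + (-4)(1−p) = p − 4.
Setting these equal: −2p − 2 = p − 4 ⇒ −3p = -2 ⇒ p = 2/3, and the value is (-2)·(2/3) − 2 = -10/3.
For the column player: with q = P(1), equating a1's and a2's payoffs gives −q − 3 = 2q − 4 ⇒ q = 1/3.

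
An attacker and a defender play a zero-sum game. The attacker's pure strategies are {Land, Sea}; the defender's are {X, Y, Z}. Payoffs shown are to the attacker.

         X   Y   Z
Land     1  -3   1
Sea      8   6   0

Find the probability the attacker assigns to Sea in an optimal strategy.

Row minima: Land → -3, Sea → 0; maximin = 0.
Column maxima: X → 8, Y → 6, Z → 1; minimax = 1.
0 ≠ 1, so there is no saddle point; optimal play is mixed.
X is strictly dominated by Y (it gives the attacker strictly more in every row), so the defender never plays it.
On the remaining 2×2 (Land, Sea vs Y, Z):
Let the attacker play Land with probability p. Expected payoff against Y: (-3)p + 6(1−p) = −9p + 6; against Z: 1p + 0(1−p) = p.
Setting these equal: −9p + 6 = p ⇒ −10p = -6 ⇒ p = 3/5, and the value is (-9)·(3/5) + 6 = 3/5.
For the defender: with q = P(Y), equating Land's and Sea's payoffs gives −4q + 1 = 6q ⇒ q = 1/10.

2/5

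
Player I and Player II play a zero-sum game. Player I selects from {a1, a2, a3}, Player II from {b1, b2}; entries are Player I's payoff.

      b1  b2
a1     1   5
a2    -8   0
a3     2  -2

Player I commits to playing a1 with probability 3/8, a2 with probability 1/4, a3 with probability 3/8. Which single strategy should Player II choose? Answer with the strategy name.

If Player II plays b1, Player I's expected payoff is (3/8)·1 + (1/4)·(-8) + (3/8)·2 = -7/8.
If Player II plays b2, Player I's expected payoff is (3/8)·5 + (1/4)·0 + (3/8)·(-2) = 9/8.
Player II minimizes Player I's payoff; the smallest is -7/8, so the best response is b1.

b1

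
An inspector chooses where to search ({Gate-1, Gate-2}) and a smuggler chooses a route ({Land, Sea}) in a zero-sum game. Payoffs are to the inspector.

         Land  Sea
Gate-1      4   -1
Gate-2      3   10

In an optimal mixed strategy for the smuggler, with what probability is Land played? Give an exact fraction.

Row minima: Gate-1 → -1, Gate-2 → 3; maximin = 3.
Column maxima: Land → 4, Sea → 10; minimax = 4.
3 ≠ 4, so there is no saddle point; optimal play is mixed.
Let the inspector play Gate-1 with probability p. Expected payoff against Land: 4p + 3(1−p) = p + 3; against Sea: (-1)p + 10(1−p) = −11p + 10.
Setting these equal: p + 3 = −11p + 10 ⇒ 12p = 7 ⇒ p = 7/12, and the value is (1)·(7/12) + 3 = 43/12.
For the smuggler: with q = P(Land), equating Gate-1's and Gate-2's payoffs gives 5q − 1 = −7q + 10 ⇒ q = 11/12.

11/12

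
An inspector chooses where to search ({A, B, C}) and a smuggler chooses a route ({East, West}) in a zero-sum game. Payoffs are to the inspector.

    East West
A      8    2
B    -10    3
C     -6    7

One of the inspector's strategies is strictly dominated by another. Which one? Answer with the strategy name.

C gives a strictly higher payoff than B against every column: -6 > -10, 7 > 3.
So B is strictly dominated and the inspector never plays it.

B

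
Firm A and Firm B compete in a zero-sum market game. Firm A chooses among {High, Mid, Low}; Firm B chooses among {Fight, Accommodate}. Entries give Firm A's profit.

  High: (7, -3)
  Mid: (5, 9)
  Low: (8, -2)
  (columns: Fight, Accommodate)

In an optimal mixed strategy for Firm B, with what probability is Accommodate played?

3/14

Row minima: High → -3, Mid → 5, Low → -2; maximin = 5.
Column maxima: Fight → 8, Accommodate → 9; minimax = 8.
5 ≠ 8, so there is no saddle point; optimal play is mixed.
High is strictly dominated by Low, so Firm A never plays it.
On the remaining 2×2 (Mid, Low vs Fight, Accommodate):
Let Firm A play Mid with probability p. Expected payoff against Fight: 5p + 8(1−p) = −3p + 8; against Accommodate: 9p + (-2)(1−p) = 11p − 2.
Setting these equal: −3p + 8 = 11p − 2 ⇒ −14p = -10 ⇒ p = 5/7, and the value is (-3)·(5/7) + 8 = 41/7.
For Firm B: with q = P(Fight), equating Mid's and Low's payoffs gives −4q + 9 = 10q − 2 ⇒ q = 11/14.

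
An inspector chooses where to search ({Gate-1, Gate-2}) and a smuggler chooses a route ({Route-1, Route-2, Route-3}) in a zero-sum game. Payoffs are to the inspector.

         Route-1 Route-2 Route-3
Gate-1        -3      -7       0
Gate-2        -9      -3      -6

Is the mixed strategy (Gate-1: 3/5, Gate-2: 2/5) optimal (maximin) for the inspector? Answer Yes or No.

Against Route-1 this mix gives (3/5)·(-3) + (2/5)·(-9) = -27/5.
Against Route-2 this mix gives (3/5)·(-7) + (2/5)·(-3) = -27/5.
Against Route-3 this mix gives (3/5)·0 + (2/5)·(-6) = -12/5.
All of the smuggler's active replies (Route-1, Route-2) yield -27/5, and no column does worse for the inspector. The mix makes the smuggler indifferent and guarantees -27/5, so it is optimal.

Yes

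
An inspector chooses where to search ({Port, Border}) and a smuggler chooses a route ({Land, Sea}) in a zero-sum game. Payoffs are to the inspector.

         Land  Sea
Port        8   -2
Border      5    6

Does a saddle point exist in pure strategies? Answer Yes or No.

No

Row minima: Port → -2, Border → 5; maximin = 5.
Column maxima: Land → 8, Sea → 6; minimax = 6.
5 ≠ 6, so no pure-strategy equilibrium exists.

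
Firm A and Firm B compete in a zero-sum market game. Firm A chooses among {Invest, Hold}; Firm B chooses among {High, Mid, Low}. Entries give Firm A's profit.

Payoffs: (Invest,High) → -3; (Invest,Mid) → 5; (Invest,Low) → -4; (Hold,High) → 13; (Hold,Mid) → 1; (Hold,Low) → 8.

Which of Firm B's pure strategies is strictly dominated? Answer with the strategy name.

High

Low holds Firm A's payoff strictly below High in every row: -4 < -3, 8 < 13.
So High is strictly dominated for Firm B.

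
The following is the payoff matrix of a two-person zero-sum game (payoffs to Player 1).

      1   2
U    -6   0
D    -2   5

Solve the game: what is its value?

Row minima: U → -6, D → -2; maximin = -2.
Column maxima: 1 → -2, 2 → 5; minimax = -2.
Since maximin = minimax = -2, there is a saddle point and the value is -2.

-2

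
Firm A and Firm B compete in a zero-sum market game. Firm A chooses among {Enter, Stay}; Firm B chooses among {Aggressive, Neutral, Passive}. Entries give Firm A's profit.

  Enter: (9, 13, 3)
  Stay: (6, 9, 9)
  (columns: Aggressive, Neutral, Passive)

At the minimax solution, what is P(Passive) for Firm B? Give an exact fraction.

1/3

Row minima: Enter → 3, Stay → 6; maximin = 6.
Column maxima: Aggressive → 9, Neutral → 13, Passive → 9; minimax = 9.
6 ≠ 9, so there is no saddle point; optimal play is mixed.
Neutral is strictly dominated by Aggressive (it gives Firm A strictly more in every row), so Firm B never plays it.
On the remaining 2×2 (Enter, Stay vs Aggressive, Passive):
Let Firm A play Enter with probability p. Expected payoff against Aggressive: 9p + 6(1−p) = 3p + 6; against Passive: 3p + 9(1−p) = −6p + 9.
Setting these equal: 3p + 6 = −6p + 9 ⇒ 9p = 3 ⇒ p = 1/3, and the value is (3)·(1/3) + 6 = 7.
For Firm B: with q = P(Aggressive), equating Enter's and Stay's payoffs gives 6q + 3 = −3q + 9 ⇒ q = 2/3.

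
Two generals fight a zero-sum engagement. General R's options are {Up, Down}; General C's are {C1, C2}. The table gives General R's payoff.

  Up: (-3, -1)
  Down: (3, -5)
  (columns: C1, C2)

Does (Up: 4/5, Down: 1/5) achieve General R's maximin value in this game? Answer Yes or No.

Yes

Against C1 this mix gives (4/5)·(-3) + (1/5)·3 = -9/5.
Against C2 this mix gives (4/5)·(-1) + (1/5)·(-5) = -9/5.
All of General C's active replies (C1, C2) yield -9/5, and no column does worse for General R. The mix makes General C indifferent and guarantees -9/5, so it is optimal.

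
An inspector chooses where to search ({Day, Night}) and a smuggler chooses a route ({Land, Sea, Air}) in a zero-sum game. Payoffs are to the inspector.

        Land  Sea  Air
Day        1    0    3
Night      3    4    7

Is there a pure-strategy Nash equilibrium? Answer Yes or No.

Yes

Row minima: Day → 0, Night → 3; maximin = 3.
Column maxima: Land → 3, Sea → 4, Air → 7; minimax = 3.
maximin = minimax = 3, so a saddle point exists.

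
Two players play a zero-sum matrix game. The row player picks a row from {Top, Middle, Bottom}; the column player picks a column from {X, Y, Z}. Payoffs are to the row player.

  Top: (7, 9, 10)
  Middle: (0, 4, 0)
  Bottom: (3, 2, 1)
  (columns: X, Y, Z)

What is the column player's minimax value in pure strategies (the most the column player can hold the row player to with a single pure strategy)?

Column maxima: X → 7, Y → 9, Z → 10.
The smallest of these is 7.

7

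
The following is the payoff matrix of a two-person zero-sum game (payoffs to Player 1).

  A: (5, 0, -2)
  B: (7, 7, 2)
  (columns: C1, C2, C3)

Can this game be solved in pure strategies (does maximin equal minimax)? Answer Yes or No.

Yes

Row minima: A → -2, B → 2; maximin = 2.
Column maxima: C1 → 7, C2 → 7, C3 → 2; minimax = 2.
maximin = minimax = 2, so a saddle point exists.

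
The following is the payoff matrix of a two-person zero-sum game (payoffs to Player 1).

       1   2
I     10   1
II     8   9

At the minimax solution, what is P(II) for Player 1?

9/10

Row minima: I → 1, II → 8; maximin = 8.
Column maxima: 1 → 10, 2 → 9; minimax = 9.
8 ≠ 9, so there is no saddle point; optimal play is mixed.
Let Player 1 play I with probability p. Expected payoff against 1: 10p + 8(1−p) = 2p + 8; against 2: 1p + 9(1−p) = −8p + 9.
Setting these equal: 2p + 8 = −8p + 9 ⇒ 10p = 1 ⇒ p = 1/10, and the value is (2)·(1/10) + 8 = 41/5.
For Player 2: with q = P(1), equating I's and II's payoffs gives 9q + 1 = −q + 9 ⇒ q = 4/5.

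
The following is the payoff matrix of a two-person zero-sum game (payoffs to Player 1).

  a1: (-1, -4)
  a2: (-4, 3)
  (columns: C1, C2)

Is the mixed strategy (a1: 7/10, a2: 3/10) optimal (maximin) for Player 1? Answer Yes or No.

Against C1 this mix gives (7/10)·(-1) + (3/10)·(-4) = -19/10.
Against C2 this mix gives (7/10)·(-4) + (3/10)·3 = -19/10.
All of Player 2's active replies (C1, C2) yield -19/10, and no column does worse for Player 1. The mix makes Player 2 indifferent and guarantees -19/10, so it is optimal.

Yes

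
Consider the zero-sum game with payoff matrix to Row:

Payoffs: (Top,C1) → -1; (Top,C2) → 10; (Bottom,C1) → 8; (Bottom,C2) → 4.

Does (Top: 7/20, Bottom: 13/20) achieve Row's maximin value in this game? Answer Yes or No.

Against C1 this mix gives (7/20)·(-1) + (13/20)·8 = 97/20.
Against C2 this mix gives (7/20)·10 + (13/20)·4 = 61/10.
Column will play C1, holding Row to 97/20. Shifting weight toward the row that does better against C1 would raise this floor (the equalizing mix achieves 28/5 against both C1 and C2), so the proposed strategy is not optimal.

No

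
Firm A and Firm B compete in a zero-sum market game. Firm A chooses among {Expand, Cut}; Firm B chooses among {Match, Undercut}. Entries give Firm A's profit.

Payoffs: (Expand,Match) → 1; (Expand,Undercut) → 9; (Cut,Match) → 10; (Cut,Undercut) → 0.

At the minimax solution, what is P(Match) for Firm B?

Row minima: Expand → 1, Cut → 0; maximin = 1.
Column maxima: Match → 10, Undercut → 9; minimax = 9.
1 ≠ 9, so there is no saddle point; optimal play is mixed.
Let Firm A play Expand with probability p. Expected payoff against Match: 1p + 10(1−p) = −9p + 10; against Undercut: 9p + 0(1−p) = 9p.
Setting these equal: −9p + 10 = 9p ⇒ −18p = -10 ⇒ p = 5/9, and the value is (-9)·(5/9) + 10 = 5.
For Firm B: with q = P(Match), equating Expand's and Cut's payoffs gives −8q + 9 = 10q ⇒ q = 1/2.

1/2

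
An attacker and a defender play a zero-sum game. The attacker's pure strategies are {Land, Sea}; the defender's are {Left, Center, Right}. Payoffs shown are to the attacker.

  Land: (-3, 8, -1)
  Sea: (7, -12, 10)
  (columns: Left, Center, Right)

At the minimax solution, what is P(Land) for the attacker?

19/30

Row minima: Land → -3, Sea → -12; maximin = -3.
Column maxima: Left → 7, Center → 8, Right → 10; minimax = 7.
-3 ≠ 7, so there is no saddle point; optimal play is mixed.
Right is strictly dominated by Left (it gives the attacker strictly more in every row), so the defender never plays it.
On the remaining 2×2 (Land, Sea vs Left, Center):
Let the attacker play Land with probability p. Expected payoff against Left: (-3)p + 7(1−p) = −10p + 7; against Center: 8p + (-12)(1−p) = 20p − 12.
Setting these equal: −10p + 7 = 20p − 12 ⇒ −30p = -19 ⇒ p = 19/30, and the value is (-10)·(19/30) + 7 = 2/3.
For the defender: with q = P(Left), equating Land's and Sea's payoffs gives −11q + 8 = 19q − 12 ⇒ q = 2/3.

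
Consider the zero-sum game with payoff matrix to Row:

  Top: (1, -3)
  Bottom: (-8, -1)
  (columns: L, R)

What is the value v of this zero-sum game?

-25/11

Row minima: Top → -3, Bottom → -8; maximin = -3.
Column maxima: L → 1, R → -1; minimax = -1.
-3 ≠ -1, so there is no saddle point; optimal play is mixed.
Let Row play Top with probability p. Expected payoff against L: 1p + (-8)(1−p) = 9p − 8; against R: (-3)p + (-1)(1−p) = −2p − 1.
Setting these equal: 9p − 8 = −2p − 1 ⇒ 11p = 7 ⇒ p = 7/11, and the value is (9)·(7/11) − 8 = -25/11.
For Column: with q = P(L), equating Top's and Bottom's payoffs gives 4q − 3 = −7q − 1 ⇒ q = 2/11.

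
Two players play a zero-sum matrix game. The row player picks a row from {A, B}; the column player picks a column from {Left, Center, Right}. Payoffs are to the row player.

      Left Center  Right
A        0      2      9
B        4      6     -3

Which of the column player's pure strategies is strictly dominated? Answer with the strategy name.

Center

Left holds the row player's payoff strictly below Center in every row: 0 < 2, 4 < 6.
So Center is strictly dominated for the column player.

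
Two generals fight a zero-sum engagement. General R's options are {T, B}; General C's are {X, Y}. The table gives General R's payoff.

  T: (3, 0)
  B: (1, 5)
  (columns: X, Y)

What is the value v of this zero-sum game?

15/7

Row minima: T → 0, B → 1; maximin = 1.
Column maxima: X → 3, Y → 5; minimax = 3.
1 ≠ 3, so there is no saddle point; optimal play is mixed.
Let General R play T with probability p. Expected payoff against X: 3p + 1(1−p) = 2p + 1; against Y: 0p + 5(1−p) = −5p + 5.
Setting these equal: 2p + 1 = −5p + 5 ⇒ 7p = 4 ⇒ p = 4/7, and the value is (2)·(4/7) + 1 = 15/7.
For General C: with q = P(X), equating T's and B's payoffs gives 3q = −4q + 5 ⇒ q = 5/7.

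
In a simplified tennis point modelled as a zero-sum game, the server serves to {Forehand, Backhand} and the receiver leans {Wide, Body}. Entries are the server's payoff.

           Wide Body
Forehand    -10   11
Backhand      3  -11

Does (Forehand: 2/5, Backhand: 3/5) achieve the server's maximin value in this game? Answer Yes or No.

Yes

Against Wide this mix gives (2/5)·(-10) + (3/5)·3 = -11/5.
Against Body this mix gives (2/5)·11 + (3/5)·(-11) = -11/5.
All of the receiver's active replies (Wide, Body) yield -11/5, and no column does worse for the server. The mix makes the receiver indifferent and guarantees -11/5, so it is optimal.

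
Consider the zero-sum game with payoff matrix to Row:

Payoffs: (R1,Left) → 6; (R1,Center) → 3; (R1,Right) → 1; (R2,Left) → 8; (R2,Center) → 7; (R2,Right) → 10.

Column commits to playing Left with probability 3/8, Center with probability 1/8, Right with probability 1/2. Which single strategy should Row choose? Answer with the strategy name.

Expected payoff of R1: (3/8)·6 + (1/8)·3 + (1/2)·1 = 25/8.
Expected payoff of R2: (3/8)·8 + (1/8)·7 + (1/2)·10 = 71/8.
The largest is 71/8, so Row's best response is R2.

R2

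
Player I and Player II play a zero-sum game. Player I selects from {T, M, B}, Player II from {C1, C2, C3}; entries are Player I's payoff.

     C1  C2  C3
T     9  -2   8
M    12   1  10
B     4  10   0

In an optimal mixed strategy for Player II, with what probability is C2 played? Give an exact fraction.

10/19

Row minima: T → -2, M → 1, B → 0; maximin = 1.
Column maxima: C1 → 12, C2 → 10, C3 → 10; minimax = 10.
1 ≠ 10, so there is no saddle point; optimal play is mixed.
T is strictly dominated by M, so Player I never plays it.
C1 is strictly dominated by C3 (it gives Player I strictly more in every row), so Player II never plays it.
On the remaining 2×2 (M, B vs C2, C3):
Let Player I play M with probability p. Expected payoff against C2: 1p + 10(1−p) = −9p + 10; against C3: 10p + 0(1−p) = 10p.
Setting these equal: −9p + 10 = 10p ⇒ −19p = -10 ⇒ p = 10/19, and the value is (-9)·(10/19) + 10 = 100/19.
For Player II: with q = P(C2), equating M's and B's payoffs gives −9q + 10 = 10q ⇒ q = 10/19.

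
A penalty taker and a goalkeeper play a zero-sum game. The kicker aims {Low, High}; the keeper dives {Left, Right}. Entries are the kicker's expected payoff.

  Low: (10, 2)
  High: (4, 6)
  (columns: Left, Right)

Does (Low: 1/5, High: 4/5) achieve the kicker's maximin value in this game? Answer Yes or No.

Against Left this mix gives (1/5)·10 + (4/5)·4 = 26/5.
Against Right this mix gives (1/5)·2 + (4/5)·6 = 26/5.
All of the keeper's active replies (Left, Right) yield 26/5, and no column does worse for the kicker. The mix makes the keeper indifferent and guarantees 26/5, so it is optimal.

Yes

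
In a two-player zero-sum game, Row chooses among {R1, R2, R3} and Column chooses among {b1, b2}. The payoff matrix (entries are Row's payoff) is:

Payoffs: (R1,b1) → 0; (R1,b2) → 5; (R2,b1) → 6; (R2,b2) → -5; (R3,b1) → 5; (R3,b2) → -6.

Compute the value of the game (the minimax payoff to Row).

Row minima: R1 → 0, R2 → -5, R3 → -6; maximin = 0.
Column maxima: b1 → 6, b2 → 5; minimax = 5.
0 ≠ 5, so there is no saddle point; optimal play is mixed.
R3 is strictly dominated by R2, so Row never plays it.
On the remaining 2×2 (R1, R2 vs b1, b2):
Let Row play R1 with probability p. Expected payoff against b1: 0p + 6(1−p) = −6p + 6; against b2: 5p + (-5)(1−p) = 10p − 5.
Setting these equal: −6p + 6 = 10p − 5 ⇒ −16p = -11 ⇒ p = 11/16, and the value is (-6)·(11/16) + 6 = 15/8.
For Column: with q = P(b1), equating R1's and R2's payoffs gives −5q + 5 = 11q − 5 ⇒ q = 5/8.

15/8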